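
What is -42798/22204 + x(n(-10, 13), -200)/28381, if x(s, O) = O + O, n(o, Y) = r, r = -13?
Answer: -87395117/45012266 ≈ -1.9416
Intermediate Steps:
n(o, Y) = -13
x(s, O) = 2*O
-42798/22204 + x(n(-10, 13), -200)/28381 = -42798/22204 + (2*(-200))/28381 = -42798*1/22204 - 400*1/28381 = -3057/1586 - 400/28381 = -87395117/45012266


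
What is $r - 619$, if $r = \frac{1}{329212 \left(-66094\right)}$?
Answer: $- \frac{13468782577433}{21758937928} \approx -619.0$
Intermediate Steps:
$r = - \frac{1}{21758937928}$ ($r = \frac{1}{329212} \left(- \frac{1}{66094}\right) = - \frac{1}{21758937928} \approx -4.5958 \cdot 10^{-11}$)
$r - 619 = - \frac{1}{21758937928} - 619 = - \frac{13468782577433}{21758937928}$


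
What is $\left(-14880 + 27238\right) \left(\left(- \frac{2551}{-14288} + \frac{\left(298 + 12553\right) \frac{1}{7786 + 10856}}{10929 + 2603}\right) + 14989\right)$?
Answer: $\frac{41728423431926195845}{225271344792} \approx 1.8524 \cdot 10^{8}$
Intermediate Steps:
$\left(-14880 + 27238\right) \left(\left(- \frac{2551}{-14288} + \frac{\left(298 + 12553\right) \frac{1}{7786 + 10856}}{10929 + 2603}\right) + 14989\right) = 12358 \left(\left(\left(-2551\right) \left(- \frac{1}{14288}\right) + \frac{12851 \cdot \frac{1}{18642}}{13532}\right) + 14989\right) = 12358 \left(\left(\frac{2551}{14288} + 12851 \cdot \frac{1}{18642} \cdot \frac{1}{13532}\right) + 14989\right) = 12358 \left(\left(\frac{2551}{14288} + \frac{12851}{18642} \cdot \frac{1}{13532}\right) + 14989\right) = 12358 \left(\left(\frac{2551}{14288} + \frac{12851}{252263544}\right) + 14989\right) = 12358 \left(\frac{80463489479}{450542689584} + 14989\right) = 12358 \cdot \frac{6753264837664055}{450542689584} = \frac{41728423431926195845}{225271344792}$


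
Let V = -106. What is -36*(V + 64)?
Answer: 1512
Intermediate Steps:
-36*(V + 64) = -36*(-106 + 64) = -36*(-42) = 1512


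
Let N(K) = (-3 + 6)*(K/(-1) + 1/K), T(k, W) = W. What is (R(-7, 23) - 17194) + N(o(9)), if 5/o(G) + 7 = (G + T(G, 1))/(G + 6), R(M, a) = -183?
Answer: -1650951/95 ≈ -17378.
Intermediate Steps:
o(G) = 5/(-7 + (1 + G)/(6 + G)) (o(G) = 5/(-7 + (G + 1)/(G + 6)) = 5/(-7 + (1 + G)/(6 + G)))
N(K) = -3*K + 3/K (N(K) = 3*(K*(-1) + 1/K) = 3*(-K + 1/K) = 3*(1/K - K) = -3*K + 3/K)
(R(-7, 23) - 17194) + N(o(9)) = (-183 - 17194) + (-15*(-6 - 1*9)/(41 + 6*9) + 3/((5*(-6 - 1*9)/(41 + 6*9)))) = -17377 + (-15*(-6 - 9)/(41 + 54) + 3/((5*(-6 - 9)/(41 + 54)))) = -17377 + (-15*(-15)/95 + 3/((5*(-15)/95))) = -17377 + (-15*(-15)/95 + 3/((5*(1/95)*(-15)))) = -17377 + (-3*(-15/19) + 3/(-15/19)) = -17377 + (45/19 + 3*(-19/15)) = -17377 + (45/19 - 19/5) = -17377 - 136/95 = -1650951/95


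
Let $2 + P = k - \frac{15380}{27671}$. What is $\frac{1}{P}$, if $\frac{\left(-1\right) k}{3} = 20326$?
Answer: $- \frac{27671}{1687392960} \approx -1.6399 \cdot 10^{-5}$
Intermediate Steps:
$k = -60978$ ($k = \left(-3\right) 20326 = -60978$)
$P = - \frac{1687392960}{27671}$ ($P = -2 - \left(60978 + \frac{15380}{27671}\right) = -2 - \frac{1687337618}{27671} = - \frac{1687392960}{27671} \approx -60981.0$)
$\frac{1}{P} = \frac{1}{- \frac{1687392960}{27671}} = - \frac{27671}{1687392960}$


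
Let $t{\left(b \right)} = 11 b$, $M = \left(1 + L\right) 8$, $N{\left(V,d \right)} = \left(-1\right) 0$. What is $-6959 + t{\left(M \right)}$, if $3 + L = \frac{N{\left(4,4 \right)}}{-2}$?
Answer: $-7135$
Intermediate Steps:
$N{\left(V,d \right)} = 0$
$L = -3$ ($L = -3 + \frac{0}{-2} = -3 + 0 \left(- \frac{1}{2}\right) = -3 + 0 = -3$)
$M = -16$ ($M = \left(1 - 3\right) 8 = \left(-2\right) 8 = -16$)
$-6959 + t{\left(M \right)} = -6959 + 11 \left(-16\right) = -6959 - 176 = -7135$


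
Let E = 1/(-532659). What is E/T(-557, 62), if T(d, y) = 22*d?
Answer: 1/6527203386 ≈ 1.5321e-10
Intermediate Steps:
E = -1/532659 ≈ -1.8774e-6
E/T(-557, 62) = -1/(532659*(22*(-557))) = -1/532659/(-12254) = -1/532659*(-1/12254) = 1/6527203386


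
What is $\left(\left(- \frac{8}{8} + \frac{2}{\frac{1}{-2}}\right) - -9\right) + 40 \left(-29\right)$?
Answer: $-1156$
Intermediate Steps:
$\left(\left(- \frac{8}{8} + \frac{2}{\frac{1}{-2}}\right) - -9\right) + 40 \left(-29\right) = \left(\left(\left(-8\right) \frac{1}{8} + \frac{2}{- \frac{1}{2}}\right) + 9\right) - 1160 = \left(\left(-1 + 2 \left(-2\right)\right) + 9\right) - 1160 = \left(\left(-1 - 4\right) + 9\right) - 1160 = \left(-5 + 9\right) - 1160 = 4 - 1160 = -1156$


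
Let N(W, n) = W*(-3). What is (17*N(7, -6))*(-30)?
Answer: 10710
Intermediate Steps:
N(W, n) = -3*W
(17*N(7, -6))*(-30) = (17*(-3*7))*(-30) = (17*(-21))*(-30) = -357*(-30) = 10710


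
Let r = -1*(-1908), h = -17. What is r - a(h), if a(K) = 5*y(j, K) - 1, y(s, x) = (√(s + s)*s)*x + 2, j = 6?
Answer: 1899 + 1020*√3 ≈ 3665.7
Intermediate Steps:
r = 1908
y(s, x) = 2 + x*√2*s^(3/2) (y(s, x) = (√(2*s)*s)*x + 2 = ((√2*√s)*s)*x + 2 = (√2*s^(3/2))*x + 2 = x*√2*s^(3/2) + 2 = 2 + x*√2*s^(3/2))
a(K) = 9 + 60*K*√3 (a(K) = 5*(2 + K*√2*6^(3/2)) - 1 = 5*(2 + K*√2*(6*√6)) - 1 = 5*(2 + 12*K*√3) - 1 = (10 + 60*K*√3) - 1 = 9 + 60*K*√3)
r - a(h) = 1908 - (9 + 60*(-17)*√3) = 1908 - (9 - 1020*√3) = 1908 + (-9 + 1020*√3) = 1899 + 1020*√3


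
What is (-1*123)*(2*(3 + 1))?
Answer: -984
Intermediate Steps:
(-1*123)*(2*(3 + 1)) = -246*4 = -123*8 = -984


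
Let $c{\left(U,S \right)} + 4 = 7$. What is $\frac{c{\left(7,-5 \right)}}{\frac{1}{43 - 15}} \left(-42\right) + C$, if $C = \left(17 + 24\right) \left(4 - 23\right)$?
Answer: $-4307$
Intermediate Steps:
$c{\left(U,S \right)} = 3$ ($c{\left(U,S \right)} = -4 + 7 = 3$)
$C = -779$ ($C = 41 \left(-19\right) = -779$)
$\frac{c{\left(7,-5 \right)}}{\frac{1}{43 - 15}} \left(-42\right) + C = \frac{3}{\frac{1}{43 - 15}} \left(-42\right) - 779 = \frac{3}{\frac{1}{28}} \left(-42\right) - 779 = 3 \frac{1}{\frac{1}{28}} \left(-42\right) - 779 = 3 \cdot 28 \left(-42\right) - 779 = 84 \left(-42\right) - 779 = -3528 - 779 = -4307$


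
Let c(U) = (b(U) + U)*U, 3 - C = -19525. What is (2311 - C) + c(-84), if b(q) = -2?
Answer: -9993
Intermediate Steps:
C = 19528 (C = 3 - 1*(-19525) = 3 + 19525 = 19528)
c(U) = U*(-2 + U) (c(U) = (-2 + U)*U = U*(-2 + U))
(2311 - C) + c(-84) = (2311 - 1*19528) - 84*(-2 - 84) = (2311 - 19528) - 84*(-86) = -17217 + 7224 = -9993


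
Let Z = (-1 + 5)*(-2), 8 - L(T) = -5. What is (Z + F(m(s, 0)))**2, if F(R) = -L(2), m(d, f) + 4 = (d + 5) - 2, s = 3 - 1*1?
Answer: 441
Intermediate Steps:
s = 2 (s = 3 - 1 = 2)
L(T) = 13 (L(T) = 8 - 1*(-5) = 8 + 5 = 13)
m(d, f) = -1 + d (m(d, f) = -4 + ((d + 5) - 2) = -4 + ((5 + d) - 2) = -4 + (3 + d) = -1 + d)
F(R) = -13 (F(R) = -1*13 = -13)
Z = -8 (Z = 4*(-2) = -8)
(Z + F(m(s, 0)))**2 = (-8 - 13)**2 = (-21)**2 = 441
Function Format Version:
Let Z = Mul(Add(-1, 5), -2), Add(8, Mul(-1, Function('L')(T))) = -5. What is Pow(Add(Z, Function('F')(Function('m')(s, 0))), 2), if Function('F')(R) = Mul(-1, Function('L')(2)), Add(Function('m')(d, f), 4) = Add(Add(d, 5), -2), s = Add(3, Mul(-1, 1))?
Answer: 441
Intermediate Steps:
s = 2 (s = Add(3, -1) = 2)
Function('L')(T) = 13 (Function('L')(T) = Add(8, Mul(-1, -5)) = Add(8, 5) = 13)
Function('m')(d, f) = Add(-1, d) (Function('m')(d, f) = Add(-4, Add(Add(d, 5), -2)) = Add(-4, Add(Add(5, d), -2)) = Add(-4, Add(3, d)) = Add(-1, d))
Function('F')(R) = -13 (Function('F')(R) = Mul(-1, 13) = -13)
Z = -8 (Z = Mul(4, -2) = -8)
Pow(Add(Z, Function('F')(Function('m')(s, 0))), 2) = Pow(Add(-8, -13), 2) = Pow(-21, 2) = 441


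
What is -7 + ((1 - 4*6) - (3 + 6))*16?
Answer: -519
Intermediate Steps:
-7 + ((1 - 4*6) - (3 + 6))*16 = -7 + ((1 - 24) - 1*9)*16 = -7 + (-23 - 9)*16 = -7 - 32*16 = -7 - 512 = -519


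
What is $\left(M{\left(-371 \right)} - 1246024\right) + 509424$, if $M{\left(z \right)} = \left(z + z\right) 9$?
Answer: $-743278$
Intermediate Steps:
$M{\left(z \right)} = 18 z$ ($M{\left(z \right)} = 2 z 9 = 18 z$)
$\left(M{\left(-371 \right)} - 1246024\right) + 509424 = \left(18 \left(-371\right) - 1246024\right) + 509424 = \left(-6678 - 1246024\right) + 509424 = -1252702 + 509424 = -743278$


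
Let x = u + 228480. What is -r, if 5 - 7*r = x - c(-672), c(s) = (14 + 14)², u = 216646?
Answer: 444337/7 ≈ 63477.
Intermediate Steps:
c(s) = 784 (c(s) = 28² = 784)
x = 445126 (x = 216646 + 228480 = 445126)
r = -444337/7 (r = 5/7 - (445126 - 1*784)/7 = 5/7 - (445126 - 784)/7 = 5/7 - ⅐*444342 = 5/7 - 444342/7 = -444337/7 ≈ -63477.)
-r = -1*(-444337/7) = 444337/7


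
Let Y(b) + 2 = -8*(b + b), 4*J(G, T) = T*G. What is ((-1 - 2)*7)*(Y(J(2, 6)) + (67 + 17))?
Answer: -714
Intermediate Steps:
J(G, T) = G*T/4 (J(G, T) = (T*G)/4 = (G*T)/4 = G*T/4)
Y(b) = -2 - 16*b (Y(b) = -2 - 8*(b + b) = -2 - 16*b)
((-1 - 2)*7)*(Y(J(2, 6)) + (67 + 17)) = ((-1 - 2)*7)*((-2 - 4*2*6) + (67 + 17)) = (-3*7)*((-2 - 16*3) + 84) = -21*((-2 - 48) + 84) = -21*(-50 + 84) = -21*34 = -714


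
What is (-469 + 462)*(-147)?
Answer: 1029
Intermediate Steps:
(-469 + 462)*(-147) = -7*(-147) = 1029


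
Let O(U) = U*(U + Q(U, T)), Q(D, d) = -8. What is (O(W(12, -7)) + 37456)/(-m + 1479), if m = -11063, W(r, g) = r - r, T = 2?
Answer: 18728/6271 ≈ 2.9864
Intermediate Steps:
W(r, g) = 0
O(U) = U*(-8 + U) (O(U) = U*(U - 8) = U*(-8 + U))
(O(W(12, -7)) + 37456)/(-m + 1479) = (0*(-8 + 0) + 37456)/(-1*(-11063) + 1479) = (0*(-8) + 37456)/(11063 + 1479) = (0 + 37456)/12542 = 37456*(1/12542) = 18728/6271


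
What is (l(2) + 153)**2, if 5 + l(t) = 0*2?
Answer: 21904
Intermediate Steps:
l(t) = -5 (l(t) = -5 + 0*2 = -5 + 0 = -5)
(l(2) + 153)**2 = (-5 + 153)**2 = 148**2 = 21904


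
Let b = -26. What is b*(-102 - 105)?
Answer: 5382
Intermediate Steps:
b*(-102 - 105) = -26*(-102 - 105) = -26*(-207) = 5382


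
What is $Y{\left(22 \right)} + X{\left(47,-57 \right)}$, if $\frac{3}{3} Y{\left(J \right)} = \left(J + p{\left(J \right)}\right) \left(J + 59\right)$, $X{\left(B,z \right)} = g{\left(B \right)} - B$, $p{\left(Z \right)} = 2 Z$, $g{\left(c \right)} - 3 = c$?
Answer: $5349$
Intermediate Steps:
$g{\left(c \right)} = 3 + c$
$X{\left(B,z \right)} = 3$ ($X{\left(B,z \right)} = \left(3 + B\right) - B = 3$)
$Y{\left(J \right)} = 3 J \left(59 + J\right)$ ($Y{\left(J \right)} = \left(J + 2 J\right) \left(J + 59\right) = 3 J \left(59 + J\right)$)
$Y{\left(22 \right)} + X{\left(47,-57 \right)} = 3 \cdot 22 \left(59 + 22\right) + 3 = 3 \cdot 22 \cdot 81 + 3 = 5346 + 3 = 5349$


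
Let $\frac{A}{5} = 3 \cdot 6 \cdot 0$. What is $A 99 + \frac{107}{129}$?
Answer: $\frac{107}{129} \approx 0.82946$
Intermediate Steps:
$A = 0$ ($A = 5 \cdot 3 \cdot 6 \cdot 0 = 5 \cdot 18 \cdot 0 = 5 \cdot 0 = 0$)
$A 99 + \frac{107}{129} = 0 \cdot 99 + \frac{107}{129} = 0 + 107 \cdot \frac{1}{129} = 0 + \frac{107}{129} = \frac{107}{129}$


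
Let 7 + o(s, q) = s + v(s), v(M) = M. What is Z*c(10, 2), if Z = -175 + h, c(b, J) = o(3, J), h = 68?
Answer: 107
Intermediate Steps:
o(s, q) = -7 + 2*s (o(s, q) = -7 + (s + s) = -7 + 2*s)
c(b, J) = -1 (c(b, J) = -7 + 2*3 = -7 + 6 = -1)
Z = -107 (Z = -175 + 68 = -107)
Z*c(10, 2) = -107*(-1) = 107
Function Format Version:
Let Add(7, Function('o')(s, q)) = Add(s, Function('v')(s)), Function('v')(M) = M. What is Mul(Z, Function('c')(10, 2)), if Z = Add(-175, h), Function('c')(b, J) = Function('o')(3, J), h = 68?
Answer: 107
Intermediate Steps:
Function('o')(s, q) = Add(-7, Mul(2, s)) (Function('o')(s, q) = Add(-7, Add(s, s)) = Add(-7, Mul(2, s)))
Function('c')(b, J) = -1 (Function('c')(b, J) = Add(-7, Mul(2, 3)) = Add(-7, 6) = -1)
Z = -107 (Z = Add(-175, 68) = -107)
Mul(Z, Function('c')(10, 2)) = Mul(-107, -1) = 107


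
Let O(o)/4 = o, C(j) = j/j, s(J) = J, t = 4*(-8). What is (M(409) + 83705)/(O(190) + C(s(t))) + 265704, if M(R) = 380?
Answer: 202284829/761 ≈ 2.6581e+5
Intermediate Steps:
t = -32
C(j) = 1
O(o) = 4*o
(M(409) + 83705)/(O(190) + C(s(t))) + 265704 = (380 + 83705)/(4*190 + 1) + 265704 = 84085/(760 + 1) + 265704 = 84085/761 + 265704 = 202284829/761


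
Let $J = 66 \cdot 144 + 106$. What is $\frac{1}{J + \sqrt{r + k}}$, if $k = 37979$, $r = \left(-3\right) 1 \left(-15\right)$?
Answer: $\frac{4805}{46157038} - \frac{7 \sqrt{194}}{46157038} \approx 0.00010199$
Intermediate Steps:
$r = 45$ ($r = \left(-3\right) \left(-15\right) = 45$)
$J = 9610$ ($J = 9504 + 106 = 9610$)
$\frac{1}{J + \sqrt{r + k}} = \frac{1}{9610 + \sqrt{45 + 37979}} = \frac{1}{9610 + \sqrt{38024}} = \frac{1}{9610 + 14 \sqrt{194}}$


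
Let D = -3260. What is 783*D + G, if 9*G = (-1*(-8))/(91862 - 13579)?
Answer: -1798412581252/704547 ≈ -2.5526e+6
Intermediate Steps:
G = 8/704547 (G = ((-1*(-8))/(91862 - 13579))/9 = (8/78283)/9 = (8*(1/78283))/9 = (⅑)*(8/78283) = 8/704547 ≈ 1.1355e-5)
783*D + G = 783*(-3260) + 8/704547 = -2552580 + 8/704547 = -1798412581252/704547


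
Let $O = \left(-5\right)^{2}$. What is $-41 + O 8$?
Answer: $159$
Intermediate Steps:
$O = 25$
$-41 + O 8 = -41 + 25 \cdot 8 = -41 + 200 = 159$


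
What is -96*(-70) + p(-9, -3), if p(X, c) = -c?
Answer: 6723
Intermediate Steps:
-96*(-70) + p(-9, -3) = -96*(-70) - 1*(-3) = 6720 + 3 = 6723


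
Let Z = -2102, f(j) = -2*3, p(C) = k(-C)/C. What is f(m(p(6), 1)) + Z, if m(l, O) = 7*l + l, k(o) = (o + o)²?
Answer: -2108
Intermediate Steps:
k(o) = 4*o² (k(o) = (2*o)² = 4*o²)
p(C) = 4*C (p(C) = (4*(-C)²)/C = (4*C²)/C = 4*C)
m(l, O) = 8*l
f(j) = -6
f(m(p(6), 1)) + Z = -6 - 2102 = -2108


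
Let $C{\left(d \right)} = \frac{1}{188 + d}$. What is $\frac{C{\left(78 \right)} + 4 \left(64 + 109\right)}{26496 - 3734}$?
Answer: $\frac{184073}{6054692} \approx 0.030402$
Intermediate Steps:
$\frac{C{\left(78 \right)} + 4 \left(64 + 109\right)}{26496 - 3734} = \frac{\frac{1}{188 + 78} + 4 \left(64 + 109\right)}{26496 - 3734} = \frac{\frac{1}{266} + 4 \cdot 173}{22762} = \left(\frac{1}{266} + 692\right) \frac{1}{22762} = \frac{184073}{266} \cdot \frac{1}{22762} = \frac{184073}{6054692}$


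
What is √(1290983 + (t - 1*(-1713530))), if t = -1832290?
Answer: 3*√130247 ≈ 1082.7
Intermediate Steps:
√(1290983 + (t - 1*(-1713530))) = √(1290983 + (-1832290 - 1*(-1713530))) = √(1290983 + (-1832290 + 1713530)) = √(1290983 - 118760) = √1172223 = 3*√130247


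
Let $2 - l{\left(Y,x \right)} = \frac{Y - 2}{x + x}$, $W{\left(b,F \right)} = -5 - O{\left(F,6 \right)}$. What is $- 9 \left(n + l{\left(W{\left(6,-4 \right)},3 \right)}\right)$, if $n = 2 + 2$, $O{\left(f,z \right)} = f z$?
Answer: $- \frac{57}{2} \approx -28.5$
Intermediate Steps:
$W{\left(b,F \right)} = -5 - 6 F$ ($W{\left(b,F \right)} = -5 - F 6 = -5 - 6 F$)
$l{\left(Y,x \right)} = 2 - \frac{-2 + Y}{2 x}$ ($l{\left(Y,x \right)} = 2 - \frac{Y - 2}{x + x} = 2 - \frac{-2 + Y}{2 x}$)
$n = 4$
$- 9 \left(n + l{\left(W{\left(6,-4 \right)},3 \right)}\right) = - 9 \left(4 + \frac{2 - \left(-5 - -24\right) + 4 \cdot 3}{2 \cdot 3}\right) = - 9 \left(4 + \frac{1}{2} \cdot \frac{1}{3} \left(2 - \left(-5 + 24\right) + 12\right)\right) = - 9 \left(4 + \frac{1}{2} \cdot \frac{1}{3} \left(2 - 19 + 12\right)\right) = - 9 \left(4 + \frac{1}{2} \cdot \frac{1}{3} \left(-5\right)\right) = - 9 \left(4 - \frac{5}{6}\right) = \left(-9\right) \frac{19}{6} = - \frac{57}{2}$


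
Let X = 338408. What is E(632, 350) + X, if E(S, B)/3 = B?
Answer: 339458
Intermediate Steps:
E(S, B) = 3*B
E(632, 350) + X = 3*350 + 338408 = 1050 + 338408 = 339458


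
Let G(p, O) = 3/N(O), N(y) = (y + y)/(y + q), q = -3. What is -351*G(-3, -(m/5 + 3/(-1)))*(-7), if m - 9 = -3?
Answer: -2457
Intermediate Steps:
m = 6 (m = 9 - 3 = 6)
N(y) = 2*y/(-3 + y) (N(y) = (y + y)/(y - 3) = (2*y)/(-3 + y) = 2*y/(-3 + y))
G(p, O) = 3*(-3 + O)/(2*O) (G(p, O) = 3/((2*O/(-3 + O))) = 3*((-3 + O)/(2*O)) = 3*(-3 + O)/(2*O))
-351*G(-3, -(m/5 + 3/(-1)))*(-7) = -351*3*(-3 - (6/5 + 3/(-1)))/(2*((-(6/5 + 3/(-1)))))*(-7) = -351*3*(-3 - (6*(⅕) + 3*(-1)))/(2*((-(6*(⅕) + 3*(-1)))))*(-7) = -351*3*(-3 - (6/5 - 3))/(2*((-(6/5 - 3))))*(-7) = -351*3*(-3 - 1*(-9/5))/(2*((-1*(-9/5))))*(-7) = -351*3*(-3 + 9/5)/(2*(9/5))*(-7) = -351*(3/2)*(5/9)*(-6/5)*(-7) = -(-351)*(-7) = -351*7 = -2457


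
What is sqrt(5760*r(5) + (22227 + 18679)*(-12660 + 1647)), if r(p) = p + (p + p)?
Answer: I*sqrt(450411378) ≈ 21223.0*I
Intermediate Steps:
r(p) = 3*p (r(p) = p + 2*p = 3*p)
sqrt(5760*r(5) + (22227 + 18679)*(-12660 + 1647)) = sqrt(5760*(3*5) + (22227 + 18679)*(-12660 + 1647)) = sqrt(5760*15 + 40906*(-11013)) = sqrt(86400 - 450497778) = sqrt(-450411378) = I*sqrt(450411378)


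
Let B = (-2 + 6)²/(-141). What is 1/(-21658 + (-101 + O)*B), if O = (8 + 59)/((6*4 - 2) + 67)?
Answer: -4183/90547830 ≈ -4.6197e-5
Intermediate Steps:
O = 67/89 (O = 67/((24 - 2) + 67) = 67/(22 + 67) = 67/89 ≈ 0.75281)
B = -16/141 (B = 4²*(-1/141) = 16*(-1/141) = -16/141 ≈ -0.11348)
1/(-21658 + (-101 + O)*B) = 1/(-21658 + (-101 + 67/89)*(-16/141)) = 1/(-21658 - 8922/89*(-16/141)) = 1/(-21658 + 47584/4183) = 1/(-90547830/4183) = -4183/90547830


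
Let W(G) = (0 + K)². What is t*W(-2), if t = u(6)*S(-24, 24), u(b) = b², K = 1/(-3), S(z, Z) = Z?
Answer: 96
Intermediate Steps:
K = -⅓ ≈ -0.33333
W(G) = ⅑ (W(G) = (0 - ⅓)² = (-⅓)² = ⅑)
t = 864 (t = 6²*24 = 36*24 = 864)
t*W(-2) = 864*(⅑) = 96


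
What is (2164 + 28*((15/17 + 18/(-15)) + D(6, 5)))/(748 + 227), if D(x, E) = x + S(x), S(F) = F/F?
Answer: 199844/82875 ≈ 2.4114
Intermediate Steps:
S(F) = 1
D(x, E) = 1 + x (D(x, E) = x + 1 = 1 + x)
(2164 + 28*((15/17 + 18/(-15)) + D(6, 5)))/(748 + 227) = (2164 + 28*((15/17 + 18/(-15)) + (1 + 6)))/(748 + 227) = (2164 + 28*((15*(1/17) + 18*(-1/15)) + 7))/975 = (2164 + 28*((15/17 - 6/5) + 7))*(1/975) = (2164 + 28*(-27/85 + 7))*(1/975) = (2164 + 28*(568/85))*(1/975) = (2164 + 15904/85)*(1/975) = (199844/85)*(1/975) = 199844/82875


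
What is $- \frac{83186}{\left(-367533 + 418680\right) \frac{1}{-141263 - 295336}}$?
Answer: $\frac{4035436046}{5683} \approx 7.1009 \cdot 10^{5}$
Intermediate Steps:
$- \frac{83186}{\left(-367533 + 418680\right) \frac{1}{-141263 - 295336}} = - \frac{83186}{51147 \frac{1}{-436599}} = - \frac{83186}{51147 \left(- \frac{1}{436599}\right)} = - \frac{83186}{- \frac{5683}{48511}} = \left(-83186\right) \left(- \frac{48511}{5683}\right) = \frac{4035436046}{5683}$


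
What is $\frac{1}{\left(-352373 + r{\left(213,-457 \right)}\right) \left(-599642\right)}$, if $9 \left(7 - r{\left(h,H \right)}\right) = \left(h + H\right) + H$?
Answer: $\frac{9}{1901220727706} \approx 4.7338 \cdot 10^{-12}$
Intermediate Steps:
$r{\left(h,H \right)} = 7 - \frac{2 H}{9} - \frac{h}{9}$ ($r{\left(h,H \right)} = 7 - \frac{\left(h + H\right) + H}{9} = 7 - \frac{\left(H + h\right) + H}{9} = 7 - \frac{h + 2 H}{9} = 7 - \left(\frac{h}{9} + \frac{2 H}{9}\right) = 7 - \frac{2 H}{9} - \frac{h}{9}$)
$\frac{1}{\left(-352373 + r{\left(213,-457 \right)}\right) \left(-599642\right)} = \frac{1}{\left(-352373 - - \frac{764}{9}\right) \left(-599642\right)} = \frac{1}{-352373 + \left(7 + \frac{914}{9} - \frac{71}{3}\right)} \left(- \frac{1}{599642}\right) = \frac{1}{-352373 + \frac{764}{9}} \left(- \frac{1}{599642}\right) = \frac{1}{- \frac{3170593}{9}} \left(- \frac{1}{599642}\right) = \left(- \frac{9}{3170593}\right) \left(- \frac{1}{599642}\right) = \frac{9}{1901220727706}$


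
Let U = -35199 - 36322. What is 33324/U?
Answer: -33324/71521 ≈ -0.46593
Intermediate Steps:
U = -71521
33324/U = 33324/(-71521) = 33324*(-1/71521) = -33324/71521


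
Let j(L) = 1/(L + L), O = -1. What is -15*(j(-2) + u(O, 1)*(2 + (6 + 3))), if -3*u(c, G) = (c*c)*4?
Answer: 895/4 ≈ 223.75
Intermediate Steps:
j(L) = 1/(2*L)
u(c, G) = -4*c²/3 (u(c, G) = -c*c*4/3 = -c²*4/3 = -4*c²/3)
-15*(j(-2) + u(O, 1)*(2 + (6 + 3))) = -15*((½)/(-2) + (-4/3*(-1)²)*(2 + (6 + 3))) = -15*((½)*(-½) + (-4/3*1)*(2 + 9)) = -15*(-¼ - 4/3*11) = -15*(-¼ - 44/3) = -15*(-179/12) = 895/4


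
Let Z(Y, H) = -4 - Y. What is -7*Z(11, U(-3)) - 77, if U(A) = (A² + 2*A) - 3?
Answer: 28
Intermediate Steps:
U(A) = -3 + A² + 2*A
-7*Z(11, U(-3)) - 77 = -7*(-4 - 1*11) - 77 = -7*(-4 - 11) - 77 = -7*(-15) - 77 = 105 - 77 = 28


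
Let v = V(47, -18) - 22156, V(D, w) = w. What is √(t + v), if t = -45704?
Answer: 9*I*√838 ≈ 260.53*I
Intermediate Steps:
v = -22174 (v = -18 - 22156 = -22174)
√(t + v) = √(-45704 - 22174) = √(-67878) = 9*I*√838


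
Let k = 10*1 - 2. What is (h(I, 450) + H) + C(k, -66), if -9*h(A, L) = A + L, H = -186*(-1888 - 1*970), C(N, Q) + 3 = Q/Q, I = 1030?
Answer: 4782794/9 ≈ 5.3142e+5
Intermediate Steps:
k = 8 (k = 10 - 2 = 8)
C(N, Q) = -2 (C(N, Q) = -3 + Q/Q = -3 + 1 = -2)
H = 531588 (H = -186*(-1888 - 970) = -186*(-2858) = 531588)
h(A, L) = -A/9 - L/9 (h(A, L) = -(A + L)/9 = -A/9 - L/9)
(h(I, 450) + H) + C(k, -66) = ((-1/9*1030 - 1/9*450) + 531588) - 2 = ((-1030/9 - 50) + 531588) - 2 = (-1480/9 + 531588) - 2 = 4782812/9 - 2 = 4782794/9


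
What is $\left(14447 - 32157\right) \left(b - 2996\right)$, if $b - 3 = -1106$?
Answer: $72593290$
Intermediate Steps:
$b = -1103$ ($b = 3 - 1106 = -1103$)
$\left(14447 - 32157\right) \left(b - 2996\right) = \left(14447 - 32157\right) \left(-1103 - 2996\right) = \left(-17710\right) \left(-4099\right) = 72593290$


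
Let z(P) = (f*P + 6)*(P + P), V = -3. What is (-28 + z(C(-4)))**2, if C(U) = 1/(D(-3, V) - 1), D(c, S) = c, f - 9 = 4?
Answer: 55225/64 ≈ 862.89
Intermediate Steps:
f = 13 (f = 9 + 4 = 13)
C(U) = -1/4 (C(U) = 1/(-3 - 1) = 1/(-4) = -1/4)
z(P) = 2*P*(6 + 13*P) (z(P) = (13*P + 6)*(P + P) = (6 + 13*P)*(2*P) = 2*P*(6 + 13*P))
(-28 + z(C(-4)))**2 = (-28 + 2*(-1/4)*(6 + 13*(-1/4)))**2 = (-28 + 2*(-1/4)*(6 - 13/4))**2 = (-28 + 2*(-1/4)*(11/4))**2 = (-28 - 11/8)**2 = (-235/8)**2 = 55225/64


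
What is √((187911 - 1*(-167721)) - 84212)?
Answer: 2*√67855 ≈ 520.98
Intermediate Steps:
√((187911 - 1*(-167721)) - 84212) = √((187911 + 167721) - 84212) = √(355632 - 84212) = √271420 = 2*√67855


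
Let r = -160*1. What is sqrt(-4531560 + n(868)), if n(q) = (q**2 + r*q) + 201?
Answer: 511*I*sqrt(15) ≈ 1979.1*I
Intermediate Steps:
r = -160
n(q) = 201 + q**2 - 160*q (n(q) = (q**2 - 160*q) + 201 = 201 + q**2 - 160*q)
sqrt(-4531560 + n(868)) = sqrt(-4531560 + (201 + 868**2 - 160*868)) = sqrt(-4531560 + (201 + 753424 - 138880)) = sqrt(-4531560 + 614745) = sqrt(-3916815) = 511*I*sqrt(15)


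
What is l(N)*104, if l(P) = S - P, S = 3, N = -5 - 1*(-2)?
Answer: 624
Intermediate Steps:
N = -3 (N = -5 + 2 = -3)
l(P) = 3 - P
l(N)*104 = (3 - 1*(-3))*104 = (3 + 3)*104 = 6*104 = 624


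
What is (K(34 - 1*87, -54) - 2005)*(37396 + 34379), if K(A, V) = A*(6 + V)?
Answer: 38686725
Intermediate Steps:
(K(34 - 1*87, -54) - 2005)*(37396 + 34379) = ((34 - 1*87)*(6 - 54) - 2005)*(37396 + 34379) = ((34 - 87)*(-48) - 2005)*71775 = (-53*(-48) - 2005)*71775 = (2544 - 2005)*71775 = 539*71775 = 38686725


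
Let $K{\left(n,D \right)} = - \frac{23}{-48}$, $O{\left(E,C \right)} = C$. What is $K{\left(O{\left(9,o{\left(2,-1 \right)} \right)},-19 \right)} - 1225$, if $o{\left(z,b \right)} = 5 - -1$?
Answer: $- \frac{58777}{48} \approx -1224.5$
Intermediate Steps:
$o{\left(z,b \right)} = 6$ ($o{\left(z,b \right)} = 5 + 1 = 6$)
$K{\left(n,D \right)} = \frac{23}{48}$ ($K{\left(n,D \right)} = \left(-23\right) \left(- \frac{1}{48}\right) = \frac{23}{48}$)
$K{\left(O{\left(9,o{\left(2,-1 \right)} \right)},-19 \right)} - 1225 = \frac{23}{48} - 1225 = - \frac{58777}{48}$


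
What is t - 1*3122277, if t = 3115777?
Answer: -6500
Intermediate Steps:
t - 1*3122277 = 3115777 - 1*3122277 = 3115777 - 3122277 = -6500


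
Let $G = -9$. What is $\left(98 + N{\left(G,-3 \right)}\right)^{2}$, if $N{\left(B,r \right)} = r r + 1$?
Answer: $11664$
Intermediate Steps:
$N{\left(B,r \right)} = 1 + r^{2}$ ($N{\left(B,r \right)} = r^{2} + 1 = 1 + r^{2}$)
$\left(98 + N{\left(G,-3 \right)}\right)^{2} = \left(98 + \left(1 + \left(-3\right)^{2}\right)\right)^{2} = \left(98 + \left(1 + 9\right)\right)^{2} = \left(98 + 10\right)^{2} = 108^{2} = 11664$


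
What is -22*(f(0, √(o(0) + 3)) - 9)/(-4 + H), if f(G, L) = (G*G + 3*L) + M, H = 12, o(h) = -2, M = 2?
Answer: 11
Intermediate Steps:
f(G, L) = 2 + G² + 3*L (f(G, L) = (G*G + 3*L) + 2 = (G² + 3*L) + 2 = 2 + G² + 3*L)
-22*(f(0, √(o(0) + 3)) - 9)/(-4 + H) = -22*((2 + 0² + 3*√(-2 + 3)) - 9)/(-4 + 12) = -22*((2 + 0 + 3*√1) - 9)/8 = -22*((2 + 0 + 3*1) - 9)/8 = -22*((2 + 0 + 3) - 9)/8 = -22*(5 - 9)/8 = -(-88)/8 = -22*(-½) = 11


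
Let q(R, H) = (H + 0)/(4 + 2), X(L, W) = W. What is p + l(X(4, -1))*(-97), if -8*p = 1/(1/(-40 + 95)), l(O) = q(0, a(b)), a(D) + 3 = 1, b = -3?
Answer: 611/24 ≈ 25.458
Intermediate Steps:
a(D) = -2 (a(D) = -3 + 1 = -2)
q(R, H) = H/6
l(O) = -1/3 (l(O) = (1/6)*(-2) = -1/3)
p = -55/8 (p = -1/(8*(1/(-40 + 95))) = -1/(8*(1/55)) = -1/(8*1/55) = -1/8*55 = -55/8 ≈ -6.8750)
p + l(X(4, -1))*(-97) = -55/8 - 1/3*(-97) = -55/8 + 97/3 = 611/24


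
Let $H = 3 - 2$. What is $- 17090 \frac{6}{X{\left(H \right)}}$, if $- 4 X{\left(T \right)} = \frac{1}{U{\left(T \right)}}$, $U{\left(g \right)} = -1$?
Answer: $-410160$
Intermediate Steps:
$H = 1$
$X{\left(T \right)} = \frac{1}{4}$ ($X{\left(T \right)} = - \frac{1}{4 \left(-1\right)} = \left(- \frac{1}{4}\right) \left(-1\right) = \frac{1}{4}$)
$- 17090 \frac{6}{X{\left(H \right)}} = - 17090 \cdot 6 \frac{1}{\frac{1}{4}} = - 17090 \cdot 6 \cdot 4 = \left(-17090\right) 24 = -410160$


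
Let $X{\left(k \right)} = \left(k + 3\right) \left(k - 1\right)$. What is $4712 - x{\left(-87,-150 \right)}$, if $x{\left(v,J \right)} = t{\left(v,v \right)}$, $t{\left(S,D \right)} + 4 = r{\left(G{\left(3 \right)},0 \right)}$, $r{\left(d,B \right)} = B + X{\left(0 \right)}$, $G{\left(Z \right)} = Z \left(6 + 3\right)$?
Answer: $4719$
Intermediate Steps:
$G{\left(Z \right)} = 9 Z$ ($G{\left(Z \right)} = Z 9 = 9 Z$)
$X{\left(k \right)} = \left(-1 + k\right) \left(3 + k\right)$ ($X{\left(k \right)} = \left(3 + k\right) \left(-1 + k\right) = \left(-1 + k\right) \left(3 + k\right)$)
$r{\left(d,B \right)} = -3 + B$ ($r{\left(d,B \right)} = B + \left(-3 + 0^{2} + 2 \cdot 0\right) = B + \left(-3 + 0 + 0\right) = B - 3 = -3 + B$)
$t{\left(S,D \right)} = -7$ ($t{\left(S,D \right)} = -4 + \left(-3 + 0\right) = -4 - 3 = -7$)
$x{\left(v,J \right)} = -7$
$4712 - x{\left(-87,-150 \right)} = 4712 - -7 = 4712 + 7 = 4719$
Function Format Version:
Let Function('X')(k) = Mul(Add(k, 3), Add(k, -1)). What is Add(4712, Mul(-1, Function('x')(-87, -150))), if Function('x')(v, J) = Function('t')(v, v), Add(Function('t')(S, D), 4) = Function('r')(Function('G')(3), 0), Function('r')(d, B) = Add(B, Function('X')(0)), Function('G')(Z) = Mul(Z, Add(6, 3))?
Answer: 4719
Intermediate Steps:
Function('G')(Z) = Mul(9, Z) (Function('G')(Z) = Mul(Z, 9) = Mul(9, Z))
Function('X')(k) = Mul(Add(-1, k), Add(3, k)) (Function('X')(k) = Mul(Add(3, k), Add(-1, k)) = Mul(Add(-1, k), Add(3, k)))
Function('r')(d, B) = Add(-3, B) (Function('r')(d, B) = Add(B, Add(-3, Pow(0, 2), Mul(2, 0))) = Add(B, Add(-3, 0, 0)) = Add(B, -3) = Add(-3, B))
Function('t')(S, D) = -7 (Function('t')(S, D) = Add(-4, Add(-3, 0)) = Add(-4, -3) = -7)
Function('x')(v, J) = -7
Add(4712, Mul(-1, Function('x')(-87, -150))) = Add(4712, Mul(-1, -7)) = Add(4712, 7) = 4719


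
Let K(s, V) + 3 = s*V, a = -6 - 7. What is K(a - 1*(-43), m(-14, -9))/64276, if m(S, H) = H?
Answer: -273/64276 ≈ -0.0042473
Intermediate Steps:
a = -13
K(s, V) = -3 + V*s (K(s, V) = -3 + s*V = -3 + V*s)
K(a - 1*(-43), m(-14, -9))/64276 = (-3 - 9*(-13 - 1*(-43)))/64276 = (-3 - 9*(-13 + 43))*(1/64276) = (-3 - 9*30)*(1/64276) = (-3 - 270)*(1/64276) = -273*1/64276 = -273/64276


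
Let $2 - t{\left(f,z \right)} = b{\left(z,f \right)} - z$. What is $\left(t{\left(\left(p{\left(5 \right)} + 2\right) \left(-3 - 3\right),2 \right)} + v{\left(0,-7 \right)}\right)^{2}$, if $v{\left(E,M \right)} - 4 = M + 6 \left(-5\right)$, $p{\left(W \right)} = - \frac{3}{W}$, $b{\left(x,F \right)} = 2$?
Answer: $961$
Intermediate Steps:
$v{\left(E,M \right)} = -26 + M$ ($v{\left(E,M \right)} = 4 + \left(M + 6 \left(-5\right)\right) = 4 + \left(M - 30\right) = 4 + \left(-30 + M\right) = -26 + M$)
$t{\left(f,z \right)} = z$ ($t{\left(f,z \right)} = 2 - \left(2 - z\right) = 2 + \left(-2 + z\right) = z$)
$\left(t{\left(\left(p{\left(5 \right)} + 2\right) \left(-3 - 3\right),2 \right)} + v{\left(0,-7 \right)}\right)^{2} = \left(2 - 33\right)^{2} = \left(-31\right)^{2} = 961$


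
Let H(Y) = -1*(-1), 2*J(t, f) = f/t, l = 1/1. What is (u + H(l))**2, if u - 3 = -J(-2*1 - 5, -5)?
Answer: 2601/196 ≈ 13.270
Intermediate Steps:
l = 1
J(t, f) = f/(2*t) (J(t, f) = (f/t)/2 = f/(2*t))
H(Y) = 1
u = 37/14 (u = 3 - (-5)/(2*(-2*1 - 5)) = 3 - (-5)/(2*(-2 - 5)) = 3 - (-5)/(2*(-7)) = 3 - (-5)*(-1)/(2*7) = 3 - 1*5/14 = 3 - 5/14 = 37/14 ≈ 2.6429)
(u + H(l))**2 = (37/14 + 1)**2 = (51/14)**2 = 2601/196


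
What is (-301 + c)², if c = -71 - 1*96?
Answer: 219024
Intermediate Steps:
c = -167 (c = -71 - 96 = -167)
(-301 + c)² = (-301 - 167)² = (-468)² = 219024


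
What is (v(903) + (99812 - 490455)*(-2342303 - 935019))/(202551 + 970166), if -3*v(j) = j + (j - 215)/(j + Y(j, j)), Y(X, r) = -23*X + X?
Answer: 1693787813716651/1551504591 ≈ 1.0917e+6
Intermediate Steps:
Y(X, r) = -22*X
v(j) = -j/3 + (-215 + j)/(63*j) (v(j) = -(j + (j - 215)/(j - 22*j))/3 = -(j + (-215 + j)/((-21*j)))/3 = -(j + (-215 + j)*(-1/(21*j)))/3 = -(j - (-215 + j)/(21*j))/3 = -j/3 + (-215 + j)/(63*j))
(v(903) + (99812 - 490455)*(-2342303 - 935019))/(202551 + 970166) = ((1/63)*(-215 + 903 - 21*903²)/903 + (99812 - 490455)*(-2342303 - 935019))/(202551 + 970166) = ((1/63)*(1/903)*(-215 + 903 - 21*815409) - 390643*(-3277322))/1172717 = ((1/63)*(1/903)*(-215 + 903 - 17123589) + 1280262898046)*(1/1172717) = ((1/63)*(1/903)*(-17122901) + 1280262898046)*(1/1172717) = (-398207/1323 + 1280262898046)*(1/1172717) = (1693787813716651/1323)*(1/1172717) = 1693787813716651/1551504591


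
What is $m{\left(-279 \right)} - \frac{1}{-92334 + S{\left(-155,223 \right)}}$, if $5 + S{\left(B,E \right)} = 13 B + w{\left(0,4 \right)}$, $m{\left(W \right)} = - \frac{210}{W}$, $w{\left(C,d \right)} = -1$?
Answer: $\frac{6604943}{8775015} \approx 0.7527$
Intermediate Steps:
$S{\left(B,E \right)} = -6 + 13 B$ ($S{\left(B,E \right)} = -5 + \left(13 B - 1\right) = -5 + \left(-1 + 13 B\right) = -6 + 13 B$)
$m{\left(-279 \right)} - \frac{1}{-92334 + S{\left(-155,223 \right)}} = - \frac{210}{-279} - \frac{1}{-92334 + \left(-6 + 13 \left(-155\right)\right)} = \left(-210\right) \left(- \frac{1}{279}\right) - \frac{1}{-92334 - 2021} = \frac{70}{93} - \frac{1}{-92334 - 2021} = \frac{70}{93} - \frac{1}{-94355} = \frac{70}{93} - - \frac{1}{94355} = \frac{70}{93} + \frac{1}{94355} = \frac{6604943}{8775015}$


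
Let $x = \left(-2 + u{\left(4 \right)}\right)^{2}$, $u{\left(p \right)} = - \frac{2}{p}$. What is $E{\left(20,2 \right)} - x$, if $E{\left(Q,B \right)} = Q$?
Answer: $\frac{55}{4} \approx 13.75$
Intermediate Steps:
$x = \frac{25}{4}$ ($x = \left(-2 - \frac{2}{4}\right)^{2} = \left(-2 - \frac{1}{2}\right)^{2} = \left(- \frac{5}{2}\right)^{2} = \frac{25}{4} \approx 6.25$)
$E{\left(20,2 \right)} - x = 20 - \frac{25}{4} = \frac{55}{4}$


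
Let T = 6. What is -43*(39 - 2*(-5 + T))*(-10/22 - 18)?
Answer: 322973/11 ≈ 29361.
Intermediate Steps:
-43*(39 - 2*(-5 + T))*(-10/22 - 18) = -43*(39 - 2*(-5 + 6))*(-10/22 - 18) = -43*(39 - 2*1)*(-10*1/22 - 18) = -43*(39 - 2)*(-5/11 - 18) = -1591*(-203)/11 = -43*(-7511/11) = 322973/11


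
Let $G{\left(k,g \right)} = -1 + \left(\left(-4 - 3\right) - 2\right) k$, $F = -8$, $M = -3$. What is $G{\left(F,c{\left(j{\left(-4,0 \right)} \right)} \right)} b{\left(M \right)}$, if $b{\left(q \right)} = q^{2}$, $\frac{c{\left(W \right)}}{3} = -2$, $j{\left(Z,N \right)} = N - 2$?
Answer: $639$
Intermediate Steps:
$j{\left(Z,N \right)} = -2 + N$
$c{\left(W \right)} = -6$ ($c{\left(W \right)} = 3 \left(-2\right) = -6$)
$G{\left(k,g \right)} = -1 - 9 k$ ($G{\left(k,g \right)} = -1 + \left(-7 - 2\right) k = -1 - 9 k$)
$G{\left(F,c{\left(j{\left(-4,0 \right)} \right)} \right)} b{\left(M \right)} = \left(-1 - -72\right) \left(-3\right)^{2} = \left(-1 + 72\right) 9 = 71 \cdot 9 = 639$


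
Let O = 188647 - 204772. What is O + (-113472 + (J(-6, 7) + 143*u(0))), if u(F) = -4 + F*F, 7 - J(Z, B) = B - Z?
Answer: -130175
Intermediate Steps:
J(Z, B) = 7 + Z - B (J(Z, B) = 7 - (B - Z) = 7 + (Z - B) = 7 + Z - B)
u(F) = -4 + F**2
O = -16125
O + (-113472 + (J(-6, 7) + 143*u(0))) = -16125 + (-113472 + ((7 - 6 - 1*7) + 143*(-4 + 0**2))) = -16125 + (-113472 + ((7 - 6 - 7) + 143*(-4 + 0))) = -16125 + (-113472 + (-6 + 143*(-4))) = -16125 + (-113472 + (-6 - 572)) = -16125 + (-113472 - 578) = -16125 - 114050 = -130175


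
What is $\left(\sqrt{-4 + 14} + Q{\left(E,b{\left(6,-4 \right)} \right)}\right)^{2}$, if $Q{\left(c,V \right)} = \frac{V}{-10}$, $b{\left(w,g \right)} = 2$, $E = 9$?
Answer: $\frac{251}{25} - \frac{2 \sqrt{10}}{5} \approx 8.7751$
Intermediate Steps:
$Q{\left(c,V \right)} = - \frac{V}{10}$ ($Q{\left(c,V \right)} = V \left(- \frac{1}{10}\right) = - \frac{V}{10}$)
$\left(\sqrt{-4 + 14} + Q{\left(E,b{\left(6,-4 \right)} \right)}\right)^{2} = \left(\sqrt{-4 + 14} - \frac{1}{5}\right)^{2} = \left(\sqrt{10} - \frac{1}{5}\right)^{2} = \left(- \frac{1}{5} + \sqrt{10}\right)^{2}$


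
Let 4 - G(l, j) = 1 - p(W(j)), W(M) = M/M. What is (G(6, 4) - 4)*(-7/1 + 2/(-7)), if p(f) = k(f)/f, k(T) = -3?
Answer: 204/7 ≈ 29.143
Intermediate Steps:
W(M) = 1
p(f) = -3/f
G(l, j) = 0 (G(l, j) = 4 - (1 - (-3)/1) = 4 - (1 - (-3)) = 4 - (1 - 1*(-3)) = 4 - (1 + 3) = 4 - 1*4 = 4 - 4 = 0)
(G(6, 4) - 4)*(-7/1 + 2/(-7)) = (0 - 4)*(-7/1 + 2/(-7)) = -4*(-7*1 + 2*(-⅐)) = -4*(-7 - 2/7) = -4*(-51/7) = 204/7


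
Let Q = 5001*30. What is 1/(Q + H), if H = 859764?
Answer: 1/1009794 ≈ 9.9030e-7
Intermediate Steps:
Q = 150030
1/(Q + H) = 1/(150030 + 859764) = 1/1009794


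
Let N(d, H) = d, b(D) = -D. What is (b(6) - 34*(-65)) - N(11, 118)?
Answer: 2193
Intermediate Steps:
(b(6) - 34*(-65)) - N(11, 118) = (-1*6 - 34*(-65)) - 1*11 = (-6 + 2210) - 11 = 2204 - 11 = 2193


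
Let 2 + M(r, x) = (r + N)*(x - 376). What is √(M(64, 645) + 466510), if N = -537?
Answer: √339271 ≈ 582.47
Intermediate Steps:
M(r, x) = -2 + (-537 + r)*(-376 + x) (M(r, x) = -2 + (r - 537)*(x - 376) = -2 + (-537 + r)*(-376 + x))
√(M(64, 645) + 466510) = √((201910 - 537*645 - 376*64 + 64*645) + 466510) = √((201910 - 346365 - 24064 + 41280) + 466510) = √(-127239 + 466510) = √339271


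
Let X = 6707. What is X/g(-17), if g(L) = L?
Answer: -6707/17 ≈ -394.53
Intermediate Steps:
X/g(-17) = 6707/(-17) = 6707*(-1/17) = -6707/17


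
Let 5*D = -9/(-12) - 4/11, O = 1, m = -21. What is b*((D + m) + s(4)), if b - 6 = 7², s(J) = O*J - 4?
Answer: -4603/4 ≈ -1150.8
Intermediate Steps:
s(J) = -4 + J (s(J) = 1*J - 4 = J - 4 = -4 + J)
D = 17/220 (D = (-9/(-12) - 4/11)/5 = (-9*(-1/12) - 4*1/11)/5 = (¾ - 4/11)/5 = (⅕)*(17/44) = 17/220 ≈ 0.077273)
b = 55 (b = 6 + 7² = 6 + 49 = 55)
b*((D + m) + s(4)) = 55*((17/220 - 21) + (-4 + 4)) = 55*(-4603/220 + 0) = 55*(-4603/220) = -4603/4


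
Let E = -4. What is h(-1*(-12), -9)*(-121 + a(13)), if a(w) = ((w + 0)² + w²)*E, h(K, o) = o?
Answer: 13257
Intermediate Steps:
a(w) = -8*w² (a(w) = ((w + 0)² + w²)*(-4) = (w² + w²)*(-4) = (2*w²)*(-4) = -8*w²)
h(-1*(-12), -9)*(-121 + a(13)) = -9*(-121 - 8*13²) = -9*(-121 - 8*169) = -9*(-121 - 1352) = -9*(-1473) = 13257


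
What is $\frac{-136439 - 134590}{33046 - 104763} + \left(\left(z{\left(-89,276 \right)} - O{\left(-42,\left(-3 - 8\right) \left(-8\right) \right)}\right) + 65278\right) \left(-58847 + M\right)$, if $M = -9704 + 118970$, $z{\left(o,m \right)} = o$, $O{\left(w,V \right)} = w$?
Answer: $\frac{235868735532742}{71717} \approx 3.2889 \cdot 10^{9}$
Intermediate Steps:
$M = 109266$
$\frac{-136439 - 134590}{33046 - 104763} + \left(\left(z{\left(-89,276 \right)} - O{\left(-42,\left(-3 - 8\right) \left(-8\right) \right)}\right) + 65278\right) \left(-58847 + M\right) = \frac{-136439 - 134590}{33046 - 104763} + \left(\left(-89 - -42\right) + 65278\right) \left(-58847 + 109266\right) = - \frac{271029}{-71717} + \left(\left(-89 + 42\right) + 65278\right) 50419 = \left(-271029\right) \left(- \frac{1}{71717}\right) + \left(-47 + 65278\right) 50419 = \frac{271029}{71717} + 65231 \cdot 50419 = \frac{271029}{71717} + 3288881789 = \frac{235868735532742}{71717}$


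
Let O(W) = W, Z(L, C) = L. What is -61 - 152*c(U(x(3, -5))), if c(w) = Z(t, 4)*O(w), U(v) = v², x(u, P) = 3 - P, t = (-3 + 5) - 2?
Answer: -61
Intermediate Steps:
t = 0 (t = 2 - 2 = 0)
c(w) = 0 (c(w) = 0*w = 0)
-61 - 152*c(U(x(3, -5))) = -61 - 152*0 = -61 + 0 = -61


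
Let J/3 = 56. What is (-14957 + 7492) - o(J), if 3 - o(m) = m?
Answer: -7300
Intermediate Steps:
J = 168 (J = 3*56 = 168)
o(m) = 3 - m
(-14957 + 7492) - o(J) = (-14957 + 7492) - (3 - 1*168) = -7465 - (3 - 168) = -7465 - 1*(-165) = -7465 + 165 = -7300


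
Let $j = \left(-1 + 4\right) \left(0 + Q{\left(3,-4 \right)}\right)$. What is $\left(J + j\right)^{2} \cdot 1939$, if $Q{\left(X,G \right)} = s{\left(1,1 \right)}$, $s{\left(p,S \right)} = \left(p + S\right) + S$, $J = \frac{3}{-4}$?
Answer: $\frac{2111571}{16} \approx 1.3197 \cdot 10^{5}$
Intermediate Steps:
$J = - \frac{3}{4}$ ($J = 3 \left(- \frac{1}{4}\right) = - \frac{3}{4} \approx -0.75$)
$s{\left(p,S \right)} = p + 2 S$ ($s{\left(p,S \right)} = \left(S + p\right) + S = p + 2 S$)
$Q{\left(X,G \right)} = 3$ ($Q{\left(X,G \right)} = 1 + 2 \cdot 1 = 1 + 2 = 3$)
$j = 9$ ($j = \left(-1 + 4\right) \left(0 + 3\right) = 3 \cdot 3 = 9$)
$\left(J + j\right)^{2} \cdot 1939 = \left(- \frac{3}{4} + 9\right)^{2} \cdot 1939 = \left(\frac{33}{4}\right)^{2} \cdot 1939 = \frac{1089}{16} \cdot 1939 = \frac{2111571}{16}$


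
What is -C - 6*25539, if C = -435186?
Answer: 281952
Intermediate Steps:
-C - 6*25539 = -1*(-435186) - 6*25539 = 435186 - 1*153234 = 435186 - 153234 = 281952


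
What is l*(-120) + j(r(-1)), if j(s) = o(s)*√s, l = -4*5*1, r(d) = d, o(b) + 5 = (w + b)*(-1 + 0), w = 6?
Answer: 2400 - 10*I ≈ 2400.0 - 10.0*I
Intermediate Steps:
o(b) = -11 - b (o(b) = -5 + (6 + b)*(-1 + 0) = -5 + (6 + b)*(-1) = -5 + (-6 - b) = -11 - b)
l = -20 (l = -20*1 = -20)
j(s) = √s*(-11 - s) (j(s) = (-11 - s)*√s = √s*(-11 - s))
l*(-120) + j(r(-1)) = -20*(-120) + √(-1)*(-11 - 1*(-1)) = 2400 + I*(-11 + 1) = 2400 + I*(-10) = 2400 - 10*I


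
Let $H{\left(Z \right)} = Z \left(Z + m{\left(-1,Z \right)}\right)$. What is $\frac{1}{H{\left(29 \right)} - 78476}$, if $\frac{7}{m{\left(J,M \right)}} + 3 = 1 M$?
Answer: $- \frac{26}{2018307} \approx -1.2882 \cdot 10^{-5}$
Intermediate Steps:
$m{\left(J,M \right)} = \frac{7}{-3 + M}$ ($m{\left(J,M \right)} = \frac{7}{-3 + 1 M} = \frac{7}{-3 + M}$)
$H{\left(Z \right)} = Z \left(Z + \frac{7}{-3 + Z}\right)$
$\frac{1}{H{\left(29 \right)} - 78476} = \frac{1}{\frac{29 \left(7 + 29 \left(-3 + 29\right)\right)}{-3 + 29} - 78476} = \frac{1}{\frac{29 \left(7 + 29 \cdot 26\right)}{26} - 78476} = \frac{1}{29 \cdot \frac{1}{26} \left(7 + 754\right) - 78476} = \frac{1}{29 \cdot \frac{1}{26} \cdot 761 - 78476} = \frac{1}{\frac{22069}{26} - 78476} = \frac{1}{- \frac{2018307}{26}} = - \frac{26}{2018307}$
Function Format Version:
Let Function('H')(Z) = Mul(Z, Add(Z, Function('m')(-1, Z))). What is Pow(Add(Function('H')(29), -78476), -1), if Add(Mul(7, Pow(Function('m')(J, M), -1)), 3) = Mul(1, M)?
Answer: Rational(-26, 2018307) ≈ -1.2882e-5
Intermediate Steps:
Function('m')(J, M) = Mul(7, Pow(Add(-3, M), -1)) (Function('m')(J, M) = Mul(7, Pow(Add(-3, Mul(1, M)), -1)) = Mul(7, Pow(Add(-3, M), -1)))
Function('H')(Z) = Mul(Z, Add(Z, Mul(7, Pow(Add(-3, Z), -1))))
Pow(Add(Function('H')(29), -78476), -1) = Pow(Add(Mul(29, Pow(Add(-3, 29), -1), Add(7, Mul(29, Add(-3, 29)))), -78476), -1) = Pow(Add(Mul(29, Pow(26, -1), Add(7, Mul(29, 26))), -78476), -1) = Pow(Add(Mul(29, Rational(1, 26), Add(7, 754)), -78476), -1) = Pow(Add(Mul(29, Rational(1, 26), 761), -78476), -1) = Pow(Add(Rational(22069, 26), -78476), -1) = Pow(Rational(-2018307, 26), -1) = Rational(-26, 2018307)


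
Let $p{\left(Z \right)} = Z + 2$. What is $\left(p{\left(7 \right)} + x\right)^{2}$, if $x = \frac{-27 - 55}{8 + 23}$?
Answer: $\frac{38809}{961} \approx 40.384$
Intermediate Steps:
$p{\left(Z \right)} = 2 + Z$
$x = - \frac{82}{31} \approx -2.6452$
$\left(p{\left(7 \right)} + x\right)^{2} = \left(\left(2 + 7\right) - \frac{82}{31}\right)^{2} = \left(9 - \frac{82}{31}\right)^{2} = \left(\frac{197}{31}\right)^{2} = \frac{38809}{961}$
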